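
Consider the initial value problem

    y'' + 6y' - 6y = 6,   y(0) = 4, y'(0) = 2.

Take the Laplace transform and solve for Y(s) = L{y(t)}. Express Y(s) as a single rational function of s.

Y(s) = (4*s^2 + 26*s + 6)/(s^3 + 6*s^2 - 6*s)

Take the Laplace transform of both sides.
The derivative rules (L{y''} = s^2 Y - s·y(0) - y'(0) and L{y'} = sY - y(0), with y(0) = 4, y'(0) = 2) turn the left side into (s^2 + 6*s - 6)Y - (4*s + 26).
The right side is L{6} = 6/s.
So (s^2 + 6*s - 6)Y = 6/s + (4*s + 26).
Divide through and combine into a single rational function.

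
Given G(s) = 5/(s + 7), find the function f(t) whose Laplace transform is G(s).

f(t) = 5*exp(-7*t)

Since L{e^(-7t)} = 1/(s + 7), the inverse is exp(-7*t), scaled by 5.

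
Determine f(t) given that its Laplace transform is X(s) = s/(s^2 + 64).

f(t) = cos(8*t)

Since L{cos(8t)} = s/(s^2 + 64), the inverse is cos(8*t).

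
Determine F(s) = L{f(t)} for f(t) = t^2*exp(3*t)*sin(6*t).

F(s) = 36*(s^2 - 6*s - 3)/(s^2 - 6*s + 45)^3

L{sin(6t)} = 6/(s^2 + 36).
Multiplying by e^(3t) shifts s → s - 3, so L{exp(3*t)*sin(6*t)} = 6/((s - 3)^2 + 36).
Then apply L{t^2·g(t)} = (-1)^2 d^2/ds^2[G(s)] with G(s) = 6/((s - 3)^2 + 36):
differentiating 2 times and applying the sign gives 36*(s^2 - 6*s - 3)/(s^2 - 6*s + 45)^3.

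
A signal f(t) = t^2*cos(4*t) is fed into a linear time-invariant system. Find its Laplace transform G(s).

L{cos(4t)} = s/(s^2 + 16).
Then apply L{t^2·g(t)} = (-1)^2 d^2/ds^2[H(s)] with H(s) = s/(s^2 + 16):
differentiating 2 times and applying the sign gives 2*s*(s^2 - 48)/(s^2 + 16)^3.

G(s) = 2*s*(s^2 - 48)/(s^2 + 16)^3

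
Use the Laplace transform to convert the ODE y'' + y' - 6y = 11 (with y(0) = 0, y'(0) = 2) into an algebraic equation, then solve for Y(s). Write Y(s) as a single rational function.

Take the Laplace transform of both sides.
With L{y''} = s^2 Y - s·y(0) - y'(0) and L{y'} = sY - y(0), with y(0) = 0, y'(0) = 2: the LHS transforms to (s^2 + s - 6)Y - (2).
The right side is L{11} = 11/s.
So (s^2 + s - 6)Y = 11/s + (2).
Divide through and combine into a single rational function.

Y(s) = (2*s + 11)/(s^3 + s^2 - 6*s)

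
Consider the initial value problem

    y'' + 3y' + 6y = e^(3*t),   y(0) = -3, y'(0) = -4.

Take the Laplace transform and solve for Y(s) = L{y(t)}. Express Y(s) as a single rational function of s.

Laplace-transform each side.
With L{y''} = s^2 Y - s·y(0) - y'(0) and L{y'} = sY - y(0), with y(0) = -3, y'(0) = -4: the LHS transforms to (s^2 + 3*s + 6)Y - (-3*s - 13).
The right side is L{e^(3*t)} = 1/(s - 3).
So (s^2 + 3*s + 6)Y = 1/(s - 3) + (-3*s - 13).
Isolate Y and clear denominators.

Y(s) = (-3*s^2 - 4*s + 40)/(s^3 - 3*s - 18)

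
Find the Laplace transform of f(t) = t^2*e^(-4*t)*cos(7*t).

2*(s + 4)*(s^2 + 8*s - 131)/(s^2 + 8*s + 65)^3

L{cos(7t)} = s/(s^2 + 49).
Multiplying by e^(-4t) shifts s → s + 4, so L{e^(-4*t)*cos(7*t)} = (s + 4)/((s + 4)^2 + 49).
Then apply L{t^2·g(t)} = (-1)^2 d^2/ds^2[G(s)] with G(s) = (s + 4)/((s + 4)^2 + 49):
differentiating 2 times and applying the sign gives 2*(s + 4)*(s^2 + 8*s - 131)/(s^2 + 8*s + 65)^3.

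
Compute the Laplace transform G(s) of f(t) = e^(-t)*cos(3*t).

G(s) = (s + 1)/((s + 1)^2 + 9)

L{cos(3t)} = s/(s^2 + 9).
By the first shifting theorem, multiplying by e^(-t) replaces s with s + 1.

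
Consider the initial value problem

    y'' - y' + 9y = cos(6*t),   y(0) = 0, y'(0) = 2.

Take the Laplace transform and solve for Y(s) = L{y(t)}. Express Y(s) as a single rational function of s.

Y(s) = (2*s^2 + s + 72)/(s^4 - s^3 + 45*s^2 - 36*s + 324)

Take the Laplace transform of both sides.
With L{y''} = s^2 Y - s·y(0) - y'(0) and L{y'} = sY - y(0), with y(0) = 0, y'(0) = 2: the LHS transforms to (s^2 - s + 9)Y - (2).
The right side is L{cos(6*t)} = s/(s^2 + 36).
So (s^2 - s + 9)Y = s/(s^2 + 36) + (2).
Solve for Y(s) and write it as one ratio of polynomials.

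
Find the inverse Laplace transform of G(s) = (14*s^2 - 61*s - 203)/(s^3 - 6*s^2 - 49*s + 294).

4*exp(7*t) + 5*exp(6*t) + 5*exp(-7*t)

Factor the denominator: s^3 - 6*s^2 - 49*s + 294 = (s - 7)*(s - 6)*(s + 7).
Partial fraction decomposition gives [4/(s - 7)] + [5/(s + 7)] + [5/(s - 6)].
Invert each term: 4/(s - 7) ↔ 4e^(7t); 5/(s + 7) ↔ 5e^(-7t); 5/(s - 6) ↔ 5e^(6t).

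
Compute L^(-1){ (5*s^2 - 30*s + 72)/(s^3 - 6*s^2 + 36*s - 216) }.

exp(6*t) - sin(6*t) + 4*cos(6*t)

Factor the denominator: s^3 - 6*s^2 + 36*s - 216 = (s - 6)*(s^2 + 36).
Partial fraction decomposition gives [1/(s - 6)] + [4*s/(s^2 + 36)] + [-6/(s^2 + 36)].
Invert each term: 1/(s - 6) ↔ e^(6t); 4·s/(s^2 + 36) ↔ 4cos(6t); -1·6/(s^2 + 36) ↔ -sin(6t).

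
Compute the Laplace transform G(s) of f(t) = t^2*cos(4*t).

L{cos(4t)} = s/(s^2 + 16).
Then apply L{t^2·g(t)} = (-1)^2 d^2/ds^2[H(s)] with H(s) = s/(s^2 + 16):
differentiating 2 times and applying the sign gives 2*s*(s^2 - 48)/(s^2 + 16)^3.

G(s) = 2*s*(s^2 - 48)/(s^2 + 16)^3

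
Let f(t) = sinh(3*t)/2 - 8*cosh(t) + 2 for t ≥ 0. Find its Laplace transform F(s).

F(s) = -8*s/(s^2 - 1) + 3/(2*(s^2 - 9)) + 2/s

Apply the Laplace transform termwise.
(1/2)·[L{sinh(3t)} = 3/(s^2 - 9)]; (-8)·[L{cosh(t)} = s/(s^2 - 1)]; L{2} = 2/s.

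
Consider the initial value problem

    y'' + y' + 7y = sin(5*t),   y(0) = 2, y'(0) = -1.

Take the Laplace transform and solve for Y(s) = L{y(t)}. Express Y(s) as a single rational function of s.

Y(s) = (2*s^3 + s^2 + 50*s + 30)/(s^4 + s^3 + 32*s^2 + 25*s + 175)

Laplace-transform each side.
With L{y''} = s^2 Y - s·y(0) - y'(0) and L{y'} = sY - y(0), with y(0) = 2, y'(0) = -1: the LHS transforms to (s^2 + s + 7)Y - (2*s + 1).
The right side is L{sin(5*t)} = 5/(s^2 + 25).
So (s^2 + s + 7)Y = 5/(s^2 + 25) + (2*s + 1).
Divide through and combine into a single rational function.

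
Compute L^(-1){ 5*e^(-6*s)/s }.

The factor e^(-6s) signals a time shift by c = 6 (second shifting theorem).
L{5} = 5/s, so L^-1{5/s} = 5.
Hence the inverse is u(t - 6) times that function evaluated at t - 6.

Heaviside(t - 6)*(5)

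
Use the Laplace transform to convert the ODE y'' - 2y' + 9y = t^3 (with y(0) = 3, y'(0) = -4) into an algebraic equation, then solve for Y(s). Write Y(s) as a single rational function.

Transform both sides with L{·}.
The derivative rules (L{y''} = s^2 Y - s·y(0) - y'(0) and L{y'} = sY - y(0), with y(0) = 3, y'(0) = -4) turn the left side into (s^2 - 2*s + 9)Y - (3*s - 10).
The right side is L{t^3} = 6/s^4.
So (s^2 - 2*s + 9)Y = 6/s^4 + (3*s - 10).
Isolate Y and clear denominators.

Y(s) = (3*s^5 - 10*s^4 + 6)/(s^6 - 2*s^5 + 9*s^4)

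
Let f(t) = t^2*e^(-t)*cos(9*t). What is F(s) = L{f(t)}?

L{cos(9t)} = s/(s^2 + 81).
Multiplying by e^(-t) shifts s → s + 1, so L{e^(-t)*cos(9*t)} = (s + 1)/((s + 1)^2 + 81).
Then apply L{t^2·g(t)} = (-1)^2 d^2/ds^2[G(s)] with G(s) = (s + 1)/((s + 1)^2 + 81):
differentiating 2 times and applying the sign gives 2*(s + 1)*(s^2 + 2*s - 242)/(s^2 + 2*s + 82)^3.

F(s) = 2*(s + 1)*(s^2 + 2*s - 242)/(s^2 + 2*s + 82)^3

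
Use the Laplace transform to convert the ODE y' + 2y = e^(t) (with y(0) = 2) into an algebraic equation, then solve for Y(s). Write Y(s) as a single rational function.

Y(s) = (2*s - 1)/(s^2 + s - 2)

Take the Laplace transform of both sides.
The derivative rules (L{y'} = sY - y(0) = sY - 2) turn the left side into (s + 2)Y - (2).
The right side is L{e^(t)} = 1/(s - 1).
So (s + 2)Y = 1/(s - 1) + (2).
Isolate Y and clear denominators.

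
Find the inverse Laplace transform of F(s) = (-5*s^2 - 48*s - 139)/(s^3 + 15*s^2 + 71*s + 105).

Factor the denominator: s^3 + 15*s^2 + 71*s + 105 = (s + 3)*(s + 5)*(s + 7).
Partial fraction decomposition gives [6/(s + 5)] + [-6/(s + 7)] + [-5/(s + 3)].
Invert each term: 6/(s + 5) ↔ 6e^(-5t); -6/(s + 7) ↔ -6e^(-7t); -5/(s + 3) ↔ -5e^(-3t).

-5*exp(-3*t) + 6*exp(-5*t) - 6*exp(-7*t)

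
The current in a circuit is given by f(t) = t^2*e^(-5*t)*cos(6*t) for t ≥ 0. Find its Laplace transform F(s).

F(s) = 2*(s + 5)*(s^2 + 10*s - 83)/(s^2 + 10*s + 61)^3

L{cos(6t)} = s/(s^2 + 36).
Multiplying by e^(-5t) shifts s → s + 5, so L{e^(-5*t)*cos(6*t)} = (s + 5)/((s + 5)^2 + 36).
Then apply L{t^2·g(t)} = (-1)^2 d^2/ds^2[G(s)] with G(s) = (s + 5)/((s + 5)^2 + 36):
differentiating 2 times and applying the sign gives 2*(s + 5)*(s^2 + 10*s - 83)/(s^2 + 10*s + 61)^3.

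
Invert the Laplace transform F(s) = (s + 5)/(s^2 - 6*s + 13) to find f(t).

f(t) = 4*exp(3*t)*sin(2*t) + exp(3*t)*cos(2*t)

Complete the square in the denominator: s^2 - 6*s + 13 = (s - 3)^2 + 2^2.
Split the numerator to match: s + 5 = 1·(s - 3) + 4·2.
Invert each term: 1·(s - 3)/((s - 3)^2 + 4) ↔ e^(3t)cos(2t); 4·2/((s - 3)^2 + 4) ↔ 4e^(3t)sin(2t).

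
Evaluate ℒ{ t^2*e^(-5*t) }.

2/(s + 5)^3

L{t^2} = 2!/s^3 = 2/s^3.
By the first shifting theorem, multiplying by e^(-5t) replaces s with s + 5.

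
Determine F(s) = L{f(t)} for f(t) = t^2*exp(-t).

F(s) = 2/(s + 1)^3

L{e^(-t)} = 1/(s + 1).
Then apply L{t^2·g(t)} = (-1)^2 d^2/ds^2[G(s)] with G(s) = 1/(s + 1):
differentiating 2 times and applying the sign gives 2/(s + 1)^3.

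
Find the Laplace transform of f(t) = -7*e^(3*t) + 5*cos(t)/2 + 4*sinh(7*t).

5*s/(2*(s^2 + 1)) + 28/(s^2 - 49) - 7/(s - 3)

By linearity of the Laplace transform, transform each term separately.
(5/2)·[L{cos(t)} = s/(s^2 + 1)]; (4)·[L{sinh(7t)} = 7/(s^2 - 49)]; (-7)·[L{e^(3t)} = 1/(s - 3)].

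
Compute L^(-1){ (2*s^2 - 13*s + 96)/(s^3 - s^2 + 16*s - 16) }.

Factor the denominator: s^3 - s^2 + 16*s - 16 = (s - 1)*(s^2 + 16).
Partial fraction decomposition gives [5/(s - 1)] + [-3*s/(s^2 + 16)] + [-16/(s^2 + 16)].
Invert each term: 5/(s - 1) ↔ 5e^(t); -3·s/(s^2 + 16) ↔ -3cos(4t); -4·4/(s^2 + 16) ↔ -4sin(4t).

5*exp(t) - 4*sin(4*t) - 3*cos(4*t)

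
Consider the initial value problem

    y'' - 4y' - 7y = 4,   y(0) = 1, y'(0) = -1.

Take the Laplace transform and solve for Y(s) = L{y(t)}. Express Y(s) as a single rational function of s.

Take the Laplace transform of both sides.
With L{y''} = s^2 Y - s·y(0) - y'(0) and L{y'} = sY - y(0), with y(0) = 1, y'(0) = -1: the LHS transforms to (s^2 - 4*s - 7)Y - (s - 5).
The right side is L{4} = 4/s.
So (s^2 - 4*s - 7)Y = 4/s + (s - 5).
Solve for Y(s) and write it as one ratio of polynomials.

Y(s) = (s^2 - 5*s + 4)/(s^3 - 4*s^2 - 7*s)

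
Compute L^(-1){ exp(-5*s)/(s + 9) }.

Heaviside(t - 5)*(exp(-9*t + 45))

The factor e^(-5s) signals a time shift by c = 5 (second shifting theorem).
L{e^(-9t)} = 1/(s + 9), so L^-1{1/(s + 9)} = exp(-9*t).
Hence the inverse is u(t - 5) times that function evaluated at t - 5.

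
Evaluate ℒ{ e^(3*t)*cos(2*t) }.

L{cos(2t)} = s/(s^2 + 4).
By the first shifting theorem, multiplying by e^(3t) replaces s with s - 3.

(s - 3)/((s - 3)^2 + 4)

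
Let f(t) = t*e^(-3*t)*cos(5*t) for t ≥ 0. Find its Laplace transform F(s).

L{cos(5t)} = s/(s^2 + 25).
Multiplying by e^(-3t) shifts s → s + 3, so L{e^(-3*t)*cos(5*t)} = (s + 3)/((s + 3)^2 + 25).
Then apply L{t·g(t)} = -d/ds[G(s)] with G(s) = (s + 3)/((s + 3)^2 + 25):
differentiating 1 time and applying the sign gives (s - 2)*(s + 8)/(s^2 + 6*s + 34)^2.

F(s) = (s - 2)*(s + 8)/(s^2 + 6*s + 34)^2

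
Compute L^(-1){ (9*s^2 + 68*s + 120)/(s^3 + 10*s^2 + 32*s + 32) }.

Factor the denominator: s^3 + 10*s^2 + 32*s + 32 = (s + 2)*(s + 4)^2.
Partial fraction decomposition gives [4/(s + 4)] + [4/(s + 4)^2] + [5/(s + 2)].
Invert each term: 4/(s + 4) ↔ 4e^(-4t); 4/(s + 4)^2 ↔ 4t·e^(-4t); 5/(s + 2) ↔ 5e^(-2t).

4*t*exp(-4*t) + 5*exp(-2*t) + 4*exp(-4*t)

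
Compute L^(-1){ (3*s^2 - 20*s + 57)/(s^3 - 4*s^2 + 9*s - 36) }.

exp(4*t) - 4*sin(3*t) + 2*cos(3*t)

Factor the denominator: s^3 - 4*s^2 + 9*s - 36 = (s - 4)*(s^2 + 9).
Partial fraction decomposition gives [1/(s - 4)] + [2*s/(s^2 + 9)] + [-12/(s^2 + 9)].
Invert each term: 1/(s - 4) ↔ e^(4t); 2·s/(s^2 + 9) ↔ 2cos(3t); -4·3/(s^2 + 9) ↔ -4sin(3t).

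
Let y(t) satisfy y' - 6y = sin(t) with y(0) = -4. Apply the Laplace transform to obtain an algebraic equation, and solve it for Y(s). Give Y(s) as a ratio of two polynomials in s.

Transform both sides with L{·}.
The derivative rules (L{y'} = sY - y(0) = sY - (-4)) turn the left side into (s - 6)Y - (-4).
The right side is L{sin(t)} = 1/(s^2 + 1).
So (s - 6)Y = 1/(s^2 + 1) + (-4).
Divide through and combine into a single rational function.

Y(s) = (-4*s^2 - 3)/(s^3 - 6*s^2 + s - 6)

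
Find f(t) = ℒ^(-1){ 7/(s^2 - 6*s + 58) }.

Rewrite the denominator: s^2 - 6*s + 58 = (s - 3)^2 + 49.
The form in (s - 3) signals a first-shifting-theorem factor e^(3t).
Since L{sin(7t)} = 7/(s^2 + 49), the inverse is exp(3*t)*sin(7*t).

f(t) = exp(3*t)*sin(7*t)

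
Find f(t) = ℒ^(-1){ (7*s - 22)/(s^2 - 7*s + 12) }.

Factor the denominator: s^2 - 7*s + 12 = (s - 4)*(s - 3).
Partial fraction decomposition gives [1/(s - 3)] + [6/(s - 4)].
Invert each term: 1/(s - 3) ↔ e^(3t); 6/(s - 4) ↔ 6e^(4t).

f(t) = 6*exp(4*t) + exp(3*t)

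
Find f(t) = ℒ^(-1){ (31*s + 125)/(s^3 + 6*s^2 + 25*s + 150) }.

f(t) = 5*sin(5*t) + cos(5*t) - exp(-6*t)

Factor the denominator: s^3 + 6*s^2 + 25*s + 150 = (s + 6)*(s^2 + 25).
Partial fraction decomposition gives [-1/(s + 6)] + [s/(s^2 + 25)] + [25/(s^2 + 25)].
Invert each term: -1/(s + 6) ↔ -e^(-6t); 1·s/(s^2 + 25) ↔ cos(5t); 5·5/(s^2 + 25) ↔ 5sin(5t).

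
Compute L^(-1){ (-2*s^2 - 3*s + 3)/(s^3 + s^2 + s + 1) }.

Factor the denominator: s^3 + s^2 + s + 1 = (s + 1)*(s^2 + 1).
Partial fraction decomposition gives [2/(s + 1)] + [-4*s/(s^2 + 1)] + [1/(s^2 + 1)].
Invert each term: 2/(s + 1) ↔ 2e^(-t); -4·s/(s^2 + 1) ↔ -4cos(t); 1·1/(s^2 + 1) ↔ sin(t).

sin(t) - 4*cos(t) + 2*exp(-t)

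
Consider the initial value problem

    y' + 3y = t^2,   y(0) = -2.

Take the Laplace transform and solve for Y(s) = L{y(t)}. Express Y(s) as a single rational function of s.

Apply the Laplace transform to the equation.
With L{y'} = sY - y(0) = sY - (-2): the LHS transforms to (s + 3)Y - (-2).
The right side is L{t^2} = 2/s^3.
So (s + 3)Y = 2/s^3 + (-2).
Divide through and combine into a single rational function.

Y(s) = (-2*s^3 + 2)/(s^4 + 3*s^3)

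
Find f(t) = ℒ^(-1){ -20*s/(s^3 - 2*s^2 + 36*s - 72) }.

Factor the denominator: s^3 - 2*s^2 + 36*s - 72 = (s - 2)*(s^2 + 36).
Partial fraction decomposition gives [-1/(s - 2)] + [s/(s^2 + 36)] + [-18/(s^2 + 36)].
Invert each term: -1/(s - 2) ↔ -e^(2t); 1·s/(s^2 + 36) ↔ cos(6t); -3·6/(s^2 + 36) ↔ -3sin(6t).

f(t) = -exp(2*t) - 3*sin(6*t) + cos(6*t)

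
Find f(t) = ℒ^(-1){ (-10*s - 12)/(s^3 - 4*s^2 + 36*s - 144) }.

f(t) = -exp(4*t) - sin(6*t) + cos(6*t)

Factor the denominator: s^3 - 4*s^2 + 36*s - 144 = (s - 4)*(s^2 + 36).
Partial fraction decomposition gives [-1/(s - 4)] + [s/(s^2 + 36)] + [-6/(s^2 + 36)].
Invert each term: -1/(s - 4) ↔ -e^(4t); 1·s/(s^2 + 36) ↔ cos(6t); -1·6/(s^2 + 36) ↔ -sin(6t).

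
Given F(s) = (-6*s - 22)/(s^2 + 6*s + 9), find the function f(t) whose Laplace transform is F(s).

Factor the denominator: s^2 + 6*s + 9 = (s + 3)^2.
Partial fraction decomposition gives [-6/(s + 3)] + [-4/(s + 3)^2].
Invert each term: -6/(s + 3) ↔ -6e^(-3t); -4/(s + 3)^2 ↔ -4t·e^(-3t).

f(t) = -4*t*exp(-3*t) - 6*exp(-3*t)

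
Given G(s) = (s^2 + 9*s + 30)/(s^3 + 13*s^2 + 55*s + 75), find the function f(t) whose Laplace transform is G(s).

Factor the denominator: s^3 + 13*s^2 + 55*s + 75 = (s + 3)*(s + 5)^2.
Partial fraction decomposition gives [-2/(s + 5)] + [-5/(s + 5)^2] + [3/(s + 3)].
Invert each term: -2/(s + 5) ↔ -2e^(-5t); -5/(s + 5)^2 ↔ -5t·e^(-5t); 3/(s + 3) ↔ 3e^(-3t).

f(t) = -5*t*exp(-5*t) + 3*exp(-3*t) - 2*exp(-5*t)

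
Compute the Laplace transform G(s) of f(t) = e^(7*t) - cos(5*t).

By linearity of the Laplace transform, transform each term separately.
(-1)·[L{cos(5t)} = s/(s^2 + 25)]; L{e^(7t)} = 1/(s - 7).

G(s) = -s/(s^2 + 25) + 1/(s - 7)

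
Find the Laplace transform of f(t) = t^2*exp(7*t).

L{e^(7t)} = 1/(s - 7).
Then apply L{t^2·g(t)} = (-1)^2 d^2/ds^2[H(s)] with H(s) = 1/(s - 7):
differentiating 2 times and applying the sign gives 2/(s - 7)^3.

2/(s - 7)^3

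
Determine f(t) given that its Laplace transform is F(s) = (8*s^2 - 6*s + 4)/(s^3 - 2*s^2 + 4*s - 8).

f(t) = 3*exp(2*t) + 2*sin(2*t) + 5*cos(2*t)

Factor the denominator: s^3 - 2*s^2 + 4*s - 8 = (s - 2)*(s^2 + 4).
Partial fraction decomposition gives [3/(s - 2)] + [5*s/(s^2 + 4)] + [4/(s^2 + 4)].
Invert each term: 3/(s - 2) ↔ 3e^(2t); 5·s/(s^2 + 4) ↔ 5cos(2t); 2·2/(s^2 + 4) ↔ 2sin(2t).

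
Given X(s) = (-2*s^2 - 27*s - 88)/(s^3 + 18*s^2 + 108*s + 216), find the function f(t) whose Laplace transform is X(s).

f(t) = t^2*exp(-6*t) - 3*t*exp(-6*t) - 2*exp(-6*t)

Factor the denominator: s^3 + 18*s^2 + 108*s + 216 = (s + 6)^3.
Partial fraction decomposition gives [-2/(s + 6)] + [-3/(s + 6)^2] + [2/(s + 6)^3].
Invert each term: -2/(s + 6) ↔ -2e^(-6t); -3/(s + 6)^2 ↔ -3t·e^(-6t); 2/(s + 6)^3 ↔ (1)t^2·e^(-6t).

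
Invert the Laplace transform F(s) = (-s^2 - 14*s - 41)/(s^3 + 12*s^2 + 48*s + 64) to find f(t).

f(t) = -t^2*exp(-4*t)/2 - 6*t*exp(-4*t) - exp(-4*t)

Factor the denominator: s^3 + 12*s^2 + 48*s + 64 = (s + 4)^3.
Partial fraction decomposition gives [-1/(s + 4)] + [-6/(s + 4)^2] + [-1/(s + 4)^3].
Invert each term: -1/(s + 4) ↔ -e^(-4t); -6/(s + 4)^2 ↔ -6t·e^(-4t); -1/(s + 4)^3 ↔ (-1/2)t^2·e^(-4t).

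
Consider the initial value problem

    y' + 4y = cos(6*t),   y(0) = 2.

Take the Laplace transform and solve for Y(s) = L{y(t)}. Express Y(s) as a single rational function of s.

Y(s) = (2*s^2 + s + 72)/(s^3 + 4*s^2 + 36*s + 144)

Take the Laplace transform of both sides.
Using L{y'} = sY - y(0) = sY - 2, the left side becomes (s + 4)Y - (2).
The right side is L{cos(6*t)} = s/(s^2 + 36).
So (s + 4)Y = s/(s^2 + 36) + (2).
Solve for Y(s) and write it as one ratio of polynomials.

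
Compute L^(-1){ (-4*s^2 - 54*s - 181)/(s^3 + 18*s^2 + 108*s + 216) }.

Factor the denominator: s^3 + 18*s^2 + 108*s + 216 = (s + 6)^3.
Partial fraction decomposition gives [-4/(s + 6)] + [-6/(s + 6)^2] + [-1/(s + 6)^3].
Invert each term: -4/(s + 6) ↔ -4e^(-6t); -6/(s + 6)^2 ↔ -6t·e^(-6t); -1/(s + 6)^3 ↔ (-1/2)t^2·e^(-6t).

-t^2*exp(-6*t)/2 - 6*t*exp(-6*t) - 4*exp(-6*t)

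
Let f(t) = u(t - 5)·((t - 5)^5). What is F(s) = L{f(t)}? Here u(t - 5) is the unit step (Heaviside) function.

F(s) = 120*exp(-5*s)/s^6

By the second shifting theorem, L{u(t - c)·g(t - c)} = e^(-cs)·G(s) with c = 5 and G(s) = L{g(t)}.
L{t^5} = 5!/s^6 = 120/s^6.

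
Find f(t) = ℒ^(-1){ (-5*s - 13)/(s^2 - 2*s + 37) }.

f(t) = -3*exp(t)*sin(6*t) - 5*exp(t)*cos(6*t)

Complete the square in the denominator: s^2 - 2*s + 37 = (s - 1)^2 + 6^2.
Split the numerator to match: -5*s - 13 = -5·(s - 1) - 3·6.
Invert each term: -5·(s - 1)/((s - 1)^2 + 36) ↔ -5e^(t)cos(6t); -3·6/((s - 1)^2 + 36) ↔ -3e^(t)sin(6t).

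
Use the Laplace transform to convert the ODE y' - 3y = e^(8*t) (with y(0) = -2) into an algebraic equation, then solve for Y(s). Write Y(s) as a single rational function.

Take the Laplace transform of both sides.
The derivative rules (L{y'} = sY - y(0) = sY - (-2)) turn the left side into (s - 3)Y - (-2).
The right side is L{e^(8*t)} = 1/(s - 8).
So (s - 3)Y = 1/(s - 8) + (-2).
Divide through and combine into a single rational function.

Y(s) = (-2*s + 17)/(s^2 - 11*s + 24)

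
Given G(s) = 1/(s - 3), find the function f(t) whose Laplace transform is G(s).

f(t) = exp(3*t)

Since L{e^(3t)} = 1/(s - 3), the inverse is e^(3*t).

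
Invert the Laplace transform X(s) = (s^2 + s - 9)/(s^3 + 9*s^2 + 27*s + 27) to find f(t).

f(t) = -3*t^2*exp(-3*t)/2 - 5*t*exp(-3*t) + exp(-3*t)

Factor the denominator: s^3 + 9*s^2 + 27*s + 27 = (s + 3)^3.
Partial fraction decomposition gives [1/(s + 3)] + [-5/(s + 3)^2] + [-3/(s + 3)^3].
Invert each term: 1/(s + 3) ↔ e^(-3t); -5/(s + 3)^2 ↔ -5t·e^(-3t); -3/(s + 3)^3 ↔ (-3/2)t^2·e^(-3t).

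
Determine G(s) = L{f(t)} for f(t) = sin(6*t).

G(s) = 6/(s^2 + 36)

L{sin(6t)} = 6/(s^2 + 36).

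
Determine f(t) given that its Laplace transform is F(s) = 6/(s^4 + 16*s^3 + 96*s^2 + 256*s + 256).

f(t) = t^3*exp(-4*t)

Rewrite the denominator: s^4 + 16*s^3 + 96*s^2 + 256*s + 256 = (s + 4)^4.
The form in (s + 4) signals a first-shifting-theorem factor e^(-4t).
Since L{t^3} = 3!/s^4 = 6/s^4, the inverse is t^3*e^(-4*t).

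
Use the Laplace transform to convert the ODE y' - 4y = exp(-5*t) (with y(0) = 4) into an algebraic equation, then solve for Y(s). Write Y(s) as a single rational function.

Y(s) = (4*s + 21)/(s^2 + s - 20)

Transform both sides with L{·}.
Using L{y'} = sY - y(0) = sY - 4, the left side becomes (s - 4)Y - (4).
The right side is L{exp(-5*t)} = 1/(s + 5).
So (s - 4)Y = 1/(s + 5) + (4).
Divide through and combine into a single rational function.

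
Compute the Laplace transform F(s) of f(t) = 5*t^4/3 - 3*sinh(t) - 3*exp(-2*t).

F(s) = -3/(s^2 - 1) - 3/(s + 2) + 40/s^5

The transform is linear, so treat each term independently.
(-3)·[L{e^(-2t)} = 1/(s + 2)]; (5/3)·[L{t^4} = 4!/s^5 = 24/s^5]; (-3)·[L{sinh(t)} = 1/(s^2 - 1)].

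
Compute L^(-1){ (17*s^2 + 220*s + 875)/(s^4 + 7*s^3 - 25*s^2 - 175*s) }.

Factor the denominator: s^4 + 7*s^3 - 25*s^2 - 175*s = s*(s - 5)*(s + 5)*(s + 7).
Partial fraction decomposition gives [4/(s - 5)] + [2/(s + 5)] + [-5/s] + [-1/(s + 7)].
Invert each term: 4/(s - 5) ↔ 4e^(5t); 2/(s + 5) ↔ 2e^(-5t); -5/(s - 0) ↔ -5e^(0t); -1/(s + 7) ↔ -e^(-7t).

4*exp(5*t) - 5 + 2*exp(-5*t) - exp(-7*t)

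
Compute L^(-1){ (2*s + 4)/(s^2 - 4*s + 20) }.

Complete the square in the denominator: s^2 - 4*s + 20 = (s - 2)^2 + 4^2.
Split the numerator to match: 2*s + 4 = 2·(s - 2) + 2·4.
Invert each term: 2·(s - 2)/((s - 2)^2 + 16) ↔ 2e^(2t)cos(4t); 2·4/((s - 2)^2 + 16) ↔ 2e^(2t)sin(4t).

2*exp(2*t)*sin(4*t) + 2*exp(2*t)*cos(4*t)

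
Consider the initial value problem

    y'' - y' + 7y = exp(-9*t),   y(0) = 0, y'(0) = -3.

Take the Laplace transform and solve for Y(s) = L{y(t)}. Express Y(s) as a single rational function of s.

Y(s) = (-3*s - 26)/(s^3 + 8*s^2 - 2*s + 63)

Transform both sides with L{·}.
The derivative rules (L{y''} = s^2 Y - s·y(0) - y'(0) and L{y'} = sY - y(0), with y(0) = 0, y'(0) = -3) turn the left side into (s^2 - s + 7)Y - (-3).
The right side is L{exp(-9*t)} = 1/(s + 9).
So (s^2 - s + 7)Y = 1/(s + 9) + (-3).
Solve for Y(s) and write it as one ratio of polynomials.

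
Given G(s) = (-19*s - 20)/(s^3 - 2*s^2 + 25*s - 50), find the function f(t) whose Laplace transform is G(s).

Factor the denominator: s^3 - 2*s^2 + 25*s - 50 = (s - 2)*(s^2 + 25).
Partial fraction decomposition gives [-2/(s - 2)] + [2*s/(s^2 + 25)] + [-15/(s^2 + 25)].
Invert each term: -2/(s - 2) ↔ -2e^(2t); 2·s/(s^2 + 25) ↔ 2cos(5t); -3·5/(s^2 + 25) ↔ -3sin(5t).

f(t) = -2*exp(2*t) - 3*sin(5*t) + 2*cos(5*t)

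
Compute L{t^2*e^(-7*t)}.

2/(s + 7)^3

L{e^(-7t)} = 1/(s + 7).
Then apply L{t^2·g(t)} = (-1)^2 d^2/ds^2[G(s)] with G(s) = 1/(s + 7):
differentiating 2 times and applying the sign gives 2/(s + 7)^3.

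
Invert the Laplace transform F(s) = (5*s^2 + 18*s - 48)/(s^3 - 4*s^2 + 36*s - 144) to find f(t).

f(t) = 2*exp(4*t) + 5*sin(6*t) + 3*cos(6*t)

Factor the denominator: s^3 - 4*s^2 + 36*s - 144 = (s - 4)*(s^2 + 36).
Partial fraction decomposition gives [2/(s - 4)] + [3*s/(s^2 + 36)] + [30/(s^2 + 36)].
Invert each term: 2/(s - 4) ↔ 2e^(4t); 3·s/(s^2 + 36) ↔ 3cos(6t); 5·6/(s^2 + 36) ↔ 5sin(6t).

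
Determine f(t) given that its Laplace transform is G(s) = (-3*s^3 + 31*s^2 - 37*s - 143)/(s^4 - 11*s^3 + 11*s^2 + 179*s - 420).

f(t) = exp(7*t) - 2*exp(5*t) - exp(3*t) - exp(-4*t)

Factor the denominator: s^4 - 11*s^3 + 11*s^2 + 179*s - 420 = (s - 7)*(s - 5)*(s - 3)*(s + 4).
Partial fraction decomposition gives [-1/(s - 3)] + [-2/(s - 5)] + [1/(s - 7)] + [-1/(s + 4)].
Invert each term: -1/(s - 3) ↔ -e^(3t); -2/(s - 5) ↔ -2e^(5t); 1/(s - 7) ↔ e^(7t); -1/(s + 4) ↔ -e^(-4t).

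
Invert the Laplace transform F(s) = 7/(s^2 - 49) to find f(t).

f(t) = sinh(7*t)

Since L{sinh(7t)} = 7/(s^2 - 49), the inverse is sinh(7*t).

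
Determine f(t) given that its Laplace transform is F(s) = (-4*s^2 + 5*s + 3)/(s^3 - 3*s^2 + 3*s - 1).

f(t) = 2*t^2*exp(t) - 3*t*exp(t) - 4*exp(t)

Factor the denominator: s^3 - 3*s^2 + 3*s - 1 = (s - 1)^3.
Partial fraction decomposition gives [-4/(s - 1)] + [-3/(s - 1)^2] + [4/(s - 1)^3].
Invert each term: -4/(s - 1) ↔ -4e^(t); -3/(s - 1)^2 ↔ -3t·e^(t); 4/(s - 1)^3 ↔ (2)t^2·e^(t).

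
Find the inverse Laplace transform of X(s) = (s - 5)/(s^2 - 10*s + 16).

exp(5*t)*cosh(3*t)

Rewrite the denominator: s^2 - 10*s + 16 = (s - 5)^2 - 9.
The form in (s - 5) signals a first-shifting-theorem factor e^(5t).
Since L{cosh(3t)} = s/(s^2 - 9), the inverse is e^(5*t)*cosh(3*t).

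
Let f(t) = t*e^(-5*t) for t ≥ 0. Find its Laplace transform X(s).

X(s) = (s + 5)^(-2)

L{e^(-5t)} = 1/(s + 5).
Then apply L{t·g(t)} = -d/ds[G(s)] with G(s) = 1/(s + 5):
differentiating 1 time and applying the sign gives (s + 5)^(-2).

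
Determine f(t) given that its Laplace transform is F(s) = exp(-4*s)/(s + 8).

f(t) = Heaviside(t - 4)*(exp(-8*t + 32))

The factor e^(-4s) signals a time shift by c = 4 (second shifting theorem).
L{e^(-8t)} = 1/(s + 8), so L^-1{1/(s + 8)} = exp(-8*t).
Hence the inverse is u(t - 4) times that function evaluated at t - 4.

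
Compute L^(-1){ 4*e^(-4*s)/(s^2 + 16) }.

Heaviside(t - 4)*(sin(4*t - 16))

The factor e^(-4s) signals a time shift by c = 4 (second shifting theorem).
L{sin(4t)} = 4/(s^2 + 16), so L^-1{4/(s^2 + 16)} = sin(4*t).
Hence the inverse is u(t - 4) times that function evaluated at t - 4.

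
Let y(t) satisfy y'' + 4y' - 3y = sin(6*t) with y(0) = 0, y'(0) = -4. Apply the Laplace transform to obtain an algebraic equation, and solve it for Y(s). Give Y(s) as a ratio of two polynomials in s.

Apply the Laplace transform to the equation.
With L{y''} = s^2 Y - s·y(0) - y'(0) and L{y'} = sY - y(0), with y(0) = 0, y'(0) = -4: the LHS transforms to (s^2 + 4*s - 3)Y - (-4).
The right side is L{sin(6*t)} = 6/(s^2 + 36).
So (s^2 + 4*s - 3)Y = 6/(s^2 + 36) + (-4).
Isolate Y and clear denominators.

Y(s) = (-4*s^2 - 138)/(s^4 + 4*s^3 + 33*s^2 + 144*s - 108)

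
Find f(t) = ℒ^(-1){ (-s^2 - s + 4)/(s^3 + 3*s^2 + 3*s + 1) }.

Factor the denominator: s^3 + 3*s^2 + 3*s + 1 = (s + 1)^3.
Partial fraction decomposition gives [-1/(s + 1)] + [(s + 1)^(-2)] + [4/(s + 1)^3].
Invert each term: -1/(s + 1) ↔ -e^(-t); 1/(s + 1)^2 ↔ t·e^(-t); 4/(s + 1)^3 ↔ (2)t^2·e^(-t).

f(t) = 2*t^2*exp(-t) + t*exp(-t) - exp(-t)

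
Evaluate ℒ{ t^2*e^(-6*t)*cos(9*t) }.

L{cos(9t)} = s/(s^2 + 81).
Multiplying by e^(-6t) shifts s → s + 6, so L{e^(-6*t)*cos(9*t)} = (s + 6)/((s + 6)^2 + 81).
Then apply L{t^2·g(t)} = (-1)^2 d^2/ds^2[H(s)] with H(s) = (s + 6)/((s + 6)^2 + 81):
differentiating 2 times and applying the sign gives 2*(s + 6)*(s^2 + 12*s - 207)/(s^2 + 12*s + 117)^3.

2*(s + 6)*(s^2 + 12*s - 207)/(s^2 + 12*s + 117)^3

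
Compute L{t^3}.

L{t^3} = 3!/s^4 = 6/s^4.

6/s^4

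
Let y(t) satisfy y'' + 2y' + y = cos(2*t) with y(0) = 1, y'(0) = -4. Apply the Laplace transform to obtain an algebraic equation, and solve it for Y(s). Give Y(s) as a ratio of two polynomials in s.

Y(s) = (s^3 - 2*s^2 + 5*s - 8)/(s^4 + 2*s^3 + 5*s^2 + 8*s + 4)

Transform both sides with L{·}.
The derivative rules (L{y''} = s^2 Y - s·y(0) - y'(0) and L{y'} = sY - y(0), with y(0) = 1, y'(0) = -4) turn the left side into (s^2 + 2*s + 1)Y - (s - 2).
The right side is L{cos(2*t)} = s/(s^2 + 4).
So (s^2 + 2*s + 1)Y = s/(s^2 + 4) + (s - 2).
Solve for Y(s) and write it as one ratio of polynomials.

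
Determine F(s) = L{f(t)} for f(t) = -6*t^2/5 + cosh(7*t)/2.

Apply the Laplace transform termwise.
(1/2)·[L{cosh(7t)} = s/(s^2 - 49)]; (-6/5)·[L{t^2} = 2!/s^3 = 2/s^3].

F(s) = s/(2*(s^2 - 49)) - 12/(5*s^3)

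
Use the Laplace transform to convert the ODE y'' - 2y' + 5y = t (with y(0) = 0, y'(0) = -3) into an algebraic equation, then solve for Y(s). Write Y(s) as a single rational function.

Take the Laplace transform of both sides.
The derivative rules (L{y''} = s^2 Y - s·y(0) - y'(0) and L{y'} = sY - y(0), with y(0) = 0, y'(0) = -3) turn the left side into (s^2 - 2*s + 5)Y - (-3).
The right side is L{t} = s^(-2).
So (s^2 - 2*s + 5)Y = s^(-2) + (-3).
Divide through and combine into a single rational function.

Y(s) = (-3*s^2 + 1)/(s^4 - 2*s^3 + 5*s^2)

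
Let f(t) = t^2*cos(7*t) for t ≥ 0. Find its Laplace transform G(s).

L{cos(7t)} = s/(s^2 + 49).
Then apply L{t^2·g(t)} = (-1)^2 d^2/ds^2[H(s)] with H(s) = s/(s^2 + 49):
differentiating 2 times and applying the sign gives 2*s*(s^2 - 147)/(s^2 + 49)^3.

G(s) = 2*s*(s^2 - 147)/(s^2 + 49)^3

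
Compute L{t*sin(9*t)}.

L{sin(9t)} = 9/(s^2 + 81).
Then apply L{t·g(t)} = -d/ds[H(s)] with H(s) = 9/(s^2 + 81):
differentiating 1 time and applying the sign gives 18*s/(s^2 + 81)^2.

18*s/(s^2 + 81)^2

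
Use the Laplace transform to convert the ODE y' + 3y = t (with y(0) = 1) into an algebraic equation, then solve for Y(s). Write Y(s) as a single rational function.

Y(s) = (s^2 + 1)/(s^3 + 3*s^2)

Transform both sides with L{·}.
The derivative rules (L{y'} = sY - y(0) = sY - 1) turn the left side into (s + 3)Y - (1).
The right side is L{t} = s^(-2).
So (s + 3)Y = s^(-2) + (1).
Isolate Y and clear denominators.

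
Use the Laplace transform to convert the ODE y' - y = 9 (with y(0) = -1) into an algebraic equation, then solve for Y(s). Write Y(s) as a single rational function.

Y(s) = (-s + 9)/(s^2 - s)

Apply the Laplace transform to the equation.
Using L{y'} = sY - y(0) = sY - (-1), the left side becomes (s - 1)Y - (-1).
The right side is L{9} = 9/s.
So (s - 1)Y = 9/s + (-1).
Divide through and combine into a single rational function.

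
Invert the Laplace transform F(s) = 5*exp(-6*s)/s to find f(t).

The factor e^(-6s) signals a time shift by c = 6 (second shifting theorem).
L{5} = 5/s, so L^-1{5/s} = 5.
Hence the inverse is u(t - 6) times that function evaluated at t - 6.

f(t) = Heaviside(t - 6)*(5)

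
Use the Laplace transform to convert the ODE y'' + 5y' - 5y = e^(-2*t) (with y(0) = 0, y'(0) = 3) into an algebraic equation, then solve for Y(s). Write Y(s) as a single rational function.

Laplace-transform each side.
Using L{y''} = s^2 Y - s·y(0) - y'(0) and L{y'} = sY - y(0), with y(0) = 0, y'(0) = 3, the left side becomes (s^2 + 5*s - 5)Y - (3).
The right side is L{e^(-2*t)} = 1/(s + 2).
So (s^2 + 5*s - 5)Y = 1/(s + 2) + (3).
Divide through and combine into a single rational function.

Y(s) = (3*s + 7)/(s^3 + 7*s^2 + 5*s - 10)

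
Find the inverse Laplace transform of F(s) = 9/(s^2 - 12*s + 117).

Rewrite the denominator: s^2 - 12*s + 117 = (s - 6)^2 + 81.
The form in (s - 6) signals a first-shifting-theorem factor e^(6t).
Since L{sin(9t)} = 9/(s^2 + 81), the inverse is e^(6*t)*sin(9*t).

exp(6*t)*sin(9*t)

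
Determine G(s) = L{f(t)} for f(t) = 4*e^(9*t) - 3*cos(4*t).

By linearity of the Laplace transform, transform each term separately.
(-3)·[L{cos(4t)} = s/(s^2 + 16)]; (4)·[L{e^(9t)} = 1/(s - 9)].

G(s) = -3*s/(s^2 + 16) + 4/(s - 9)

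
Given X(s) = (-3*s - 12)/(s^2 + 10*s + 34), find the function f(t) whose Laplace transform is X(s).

f(t) = exp(-5*t)*sin(3*t) - 3*exp(-5*t)*cos(3*t)

Complete the square in the denominator: s^2 + 10*s + 34 = (s + 5)^2 + 3^2.
Split the numerator to match: -3*s - 12 = -3·(s + 5) + 1·3.
Invert each term: -3·(s + 5)/((s + 5)^2 + 9) ↔ -3e^(-5t)cos(3t); 1·3/((s + 5)^2 + 9) ↔ e^(-5t)sin(3t).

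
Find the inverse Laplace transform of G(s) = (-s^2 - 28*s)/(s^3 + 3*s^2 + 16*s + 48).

-4*sin(4*t) - 4*cos(4*t) + 3*exp(-3*t)

Factor the denominator: s^3 + 3*s^2 + 16*s + 48 = (s + 3)*(s^2 + 16).
Partial fraction decomposition gives [3/(s + 3)] + [-4*s/(s^2 + 16)] + [-16/(s^2 + 16)].
Invert each term: 3/(s + 3) ↔ 3e^(-3t); -4·s/(s^2 + 16) ↔ -4cos(4t); -4·4/(s^2 + 16) ↔ -4sin(4t).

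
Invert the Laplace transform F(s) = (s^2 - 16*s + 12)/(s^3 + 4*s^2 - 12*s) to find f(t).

f(t) = -exp(2*t) - 1 + 3*exp(-6*t)

Factor the denominator: s^3 + 4*s^2 - 12*s = s*(s - 2)*(s + 6).
Partial fraction decomposition gives [-1/(s - 2)] + [3/(s + 6)] + [-1/s].
Invert each term: -1/(s - 2) ↔ -e^(2t); 3/(s + 6) ↔ 3e^(-6t); -1/(s - 0) ↔ -e^(0t).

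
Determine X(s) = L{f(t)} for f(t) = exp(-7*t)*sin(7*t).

L{sin(7t)} = 7/(s^2 + 49).
By the first shifting theorem, multiplying by e^(-7t) replaces s with s + 7.

X(s) = 7/((s + 7)^2 + 49)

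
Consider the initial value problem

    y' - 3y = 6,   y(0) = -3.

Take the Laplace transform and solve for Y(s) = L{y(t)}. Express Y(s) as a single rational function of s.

Apply the Laplace transform to the equation.
Using L{y'} = sY - y(0) = sY - (-3), the left side becomes (s - 3)Y - (-3).
The right side is L{6} = 6/s.
So (s - 3)Y = 6/s + (-3).
Divide through and combine into a single rational function.

Y(s) = (-3*s + 6)/(s^2 - 3*s)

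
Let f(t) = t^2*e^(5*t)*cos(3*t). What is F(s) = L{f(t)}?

L{cos(3t)} = s/(s^2 + 9).
Multiplying by e^(5t) shifts s → s - 5, so L{e^(5*t)*cos(3*t)} = (s - 5)/((s - 5)^2 + 9).
Then apply L{t^2·g(t)} = (-1)^2 d^2/ds^2[G(s)] with G(s) = (s - 5)/((s - 5)^2 + 9):
differentiating 2 times and applying the sign gives 2*(s - 5)*(s^2 - 10*s - 2)/(s^2 - 10*s + 34)^3.

F(s) = 2*(s - 5)*(s^2 - 10*s - 2)/(s^2 - 10*s + 34)^3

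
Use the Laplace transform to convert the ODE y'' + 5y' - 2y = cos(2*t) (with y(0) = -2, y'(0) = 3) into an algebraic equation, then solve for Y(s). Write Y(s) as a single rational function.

Transform both sides with L{·}.
The derivative rules (L{y''} = s^2 Y - s·y(0) - y'(0) and L{y'} = sY - y(0), with y(0) = -2, y'(0) = 3) turn the left side into (s^2 + 5*s - 2)Y - (-2*s - 7).
The right side is L{cos(2*t)} = s/(s^2 + 4).
So (s^2 + 5*s - 2)Y = s/(s^2 + 4) + (-2*s - 7).
Divide through and combine into a single rational function.

Y(s) = (-2*s^3 - 7*s^2 - 7*s - 28)/(s^4 + 5*s^3 + 2*s^2 + 20*s - 8)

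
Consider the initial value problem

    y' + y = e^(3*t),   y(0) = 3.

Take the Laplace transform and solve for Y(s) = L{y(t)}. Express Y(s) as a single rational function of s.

Transform both sides with L{·}.
Using L{y'} = sY - y(0) = sY - 3, the left side becomes (s + 1)Y - (3).
The right side is L{e^(3*t)} = 1/(s - 3).
So (s + 1)Y = 1/(s - 3) + (3).
Solve for Y(s) and write it as one ratio of polynomials.

Y(s) = (3*s - 8)/(s^2 - 2*s - 3)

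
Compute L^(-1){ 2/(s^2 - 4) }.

Since L{sinh(2t)} = 2/(s^2 - 4), the inverse is sinh(2*t).

sinh(2*t)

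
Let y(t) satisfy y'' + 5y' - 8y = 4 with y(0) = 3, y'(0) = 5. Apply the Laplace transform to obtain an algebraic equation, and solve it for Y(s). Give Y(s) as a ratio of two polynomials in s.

Apply the Laplace transform to the equation.
Using L{y''} = s^2 Y - s·y(0) - y'(0) and L{y'} = sY - y(0), with y(0) = 3, y'(0) = 5, the left side becomes (s^2 + 5*s - 8)Y - (3*s + 20).
The right side is L{4} = 4/s.
So (s^2 + 5*s - 8)Y = 4/s + (3*s + 20).
Solve for Y(s) and write it as one ratio of polynomials.

Y(s) = (3*s^2 + 20*s + 4)/(s^3 + 5*s^2 - 8*s)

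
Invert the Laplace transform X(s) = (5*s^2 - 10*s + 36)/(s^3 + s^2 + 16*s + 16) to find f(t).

f(t) = -3*sin(4*t) + 2*cos(4*t) + 3*exp(-t)

Factor the denominator: s^3 + s^2 + 16*s + 16 = (s + 1)*(s^2 + 16).
Partial fraction decomposition gives [3/(s + 1)] + [2*s/(s^2 + 16)] + [-12/(s^2 + 16)].
Invert each term: 3/(s + 1) ↔ 3e^(-t); 2·s/(s^2 + 16) ↔ 2cos(4t); -3·4/(s^2 + 16) ↔ -3sin(4t).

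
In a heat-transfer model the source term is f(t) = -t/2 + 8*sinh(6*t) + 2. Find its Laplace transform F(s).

F(s) = 48/(s^2 - 36) + 2/s - 1/(2*s^2)

Apply the Laplace transform termwise.
(-1/2)·[L{t} = 1!/s^2 = 1/s^2]; (8)·[L{sinh(6t)} = 6/(s^2 - 36)]; L{2} = 2/s.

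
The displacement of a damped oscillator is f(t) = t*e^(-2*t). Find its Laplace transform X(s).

L{e^(-2t)} = 1/(s + 2).
Then apply L{t·g(t)} = -d/ds[G(s)] with G(s) = 1/(s + 2):
differentiating 1 time and applying the sign gives (s + 2)^(-2).

X(s) = (s + 2)^(-2)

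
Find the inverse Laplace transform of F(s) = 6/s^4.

t^3

Since L{t^3} = 3!/s^4 = 6/s^4, the inverse is t^3.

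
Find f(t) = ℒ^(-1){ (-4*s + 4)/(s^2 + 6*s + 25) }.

Complete the square in the denominator: s^2 + 6*s + 25 = (s + 3)^2 + 4^2.
Split the numerator to match: -4*s + 4 = -4·(s + 3) + 4·4.
Invert each term: -4·(s + 3)/((s + 3)^2 + 16) ↔ -4e^(-3t)cos(4t); 4·4/((s + 3)^2 + 16) ↔ 4e^(-3t)sin(4t).

f(t) = 4*exp(-3*t)*sin(4*t) - 4*exp(-3*t)*cos(4*t)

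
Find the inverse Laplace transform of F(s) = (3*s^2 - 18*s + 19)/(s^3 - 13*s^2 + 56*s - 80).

Factor the denominator: s^3 - 13*s^2 + 56*s - 80 = (s - 5)*(s - 4)^2.
Partial fraction decomposition gives [-1/(s - 4)] + [5/(s - 4)^2] + [4/(s - 5)].
Invert each term: -1/(s - 4) ↔ -e^(4t); 5/(s - 4)^2 ↔ 5t·e^(4t); 4/(s - 5) ↔ 4e^(5t).

5*t*exp(4*t) + 4*exp(5*t) - exp(4*t)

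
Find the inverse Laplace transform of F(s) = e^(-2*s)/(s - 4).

Heaviside(t - 2)*(exp(4*t - 8))

The factor e^(-2s) signals a time shift by c = 2 (second shifting theorem).
L{e^(4t)} = 1/(s - 4), so L^-1{1/(s - 4)} = e^(4*t).
Hence the inverse is u(t - 2) times that function evaluated at t - 2.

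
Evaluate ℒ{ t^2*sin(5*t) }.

L{sin(5t)} = 5/(s^2 + 25).
Then apply L{t^2·g(t)} = (-1)^2 d^2/ds^2[G(s)] with G(s) = 5/(s^2 + 25):
differentiating 2 times and applying the sign gives 10*(3*s^2 - 25)/(s^2 + 25)^3.

10*(3*s^2 - 25)/(s^2 + 25)^3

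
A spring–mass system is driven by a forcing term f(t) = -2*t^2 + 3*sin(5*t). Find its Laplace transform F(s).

F(s) = 15/(s^2 + 25) - 4/s^3

The transform is linear, so treat each term independently.
(-2)·[L{t^2} = 2!/s^3 = 2/s^3]; (3)·[L{sin(5t)} = 5/(s^2 + 25)].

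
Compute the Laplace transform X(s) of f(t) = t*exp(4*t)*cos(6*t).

X(s) = (s - 10)*(s + 2)/(s^2 - 8*s + 52)^2

L{cos(6t)} = s/(s^2 + 36).
Multiplying by e^(4t) shifts s → s - 4, so L{exp(4*t)*cos(6*t)} = (s - 4)/((s - 4)^2 + 36).
Then apply L{t·g(t)} = -d/ds[G(s)] with G(s) = (s - 4)/((s - 4)^2 + 36):
differentiating 1 time and applying the sign gives (s - 10)*(s + 2)/(s^2 - 8*s + 52)^2.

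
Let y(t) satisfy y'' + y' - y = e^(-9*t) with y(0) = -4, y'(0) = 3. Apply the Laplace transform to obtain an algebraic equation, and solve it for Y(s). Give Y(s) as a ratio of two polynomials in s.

Laplace-transform each side.
With L{y''} = s^2 Y - s·y(0) - y'(0) and L{y'} = sY - y(0), with y(0) = -4, y'(0) = 3: the LHS transforms to (s^2 + s - 1)Y - (-4*s - 1).
The right side is L{e^(-9*t)} = 1/(s + 9).
So (s^2 + s - 1)Y = 1/(s + 9) + (-4*s - 1).
Solve for Y(s) and write it as one ratio of polynomials.

Y(s) = (-4*s^2 - 37*s - 8)/(s^3 + 10*s^2 + 8*s - 9)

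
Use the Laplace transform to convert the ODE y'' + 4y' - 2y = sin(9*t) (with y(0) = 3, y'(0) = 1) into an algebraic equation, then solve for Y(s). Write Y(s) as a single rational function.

Y(s) = (3*s^3 + 13*s^2 + 243*s + 1062)/(s^4 + 4*s^3 + 79*s^2 + 324*s - 162)

Laplace-transform each side.
Using L{y''} = s^2 Y - s·y(0) - y'(0) and L{y'} = sY - y(0), with y(0) = 3, y'(0) = 1, the left side becomes (s^2 + 4*s - 2)Y - (3*s + 13).
The right side is L{sin(9*t)} = 9/(s^2 + 81).
So (s^2 + 4*s - 2)Y = 9/(s^2 + 81) + (3*s + 13).
Solve for Y(s) and write it as one ratio of polynomials.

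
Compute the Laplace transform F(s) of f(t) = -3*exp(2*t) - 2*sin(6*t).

Apply the Laplace transform termwise.
(-3)·[L{e^(2t)} = 1/(s - 2)]; (-2)·[L{sin(6t)} = 6/(s^2 + 36)].

F(s) = -12/(s^2 + 36) - 3/(s - 2)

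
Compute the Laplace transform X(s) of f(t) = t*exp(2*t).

L{e^(2t)} = 1/(s - 2).
Then apply L{t·g(t)} = -d/ds[G(s)] with G(s) = 1/(s - 2):
differentiating 1 time and applying the sign gives (s - 2)^(-2).

X(s) = (s - 2)^(-2)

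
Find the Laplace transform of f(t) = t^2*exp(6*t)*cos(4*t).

2*(s - 6)*(s^2 - 12*s - 12)/(s^2 - 12*s + 52)^3

L{cos(4t)} = s/(s^2 + 16).
Multiplying by e^(6t) shifts s → s - 6, so L{exp(6*t)*cos(4*t)} = (s - 6)/((s - 6)^2 + 16).
Then apply L{t^2·g(t)} = (-1)^2 d^2/ds^2[G(s)] with G(s) = (s - 6)/((s - 6)^2 + 16):
differentiating 2 times and applying the sign gives 2*(s - 6)*(s^2 - 12*s - 12)/(s^2 - 12*s + 52)^3.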